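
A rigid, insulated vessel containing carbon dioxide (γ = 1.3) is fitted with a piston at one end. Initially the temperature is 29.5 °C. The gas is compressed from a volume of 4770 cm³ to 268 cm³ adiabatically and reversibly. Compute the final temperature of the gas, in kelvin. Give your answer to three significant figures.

T₂ ≈ 718 K

Adiabatic: T₁V₁^(γ−1) = T₂V₂^(γ−1) ⇒ T₂ = T₁ (V₁/V₂)^(γ−1).
T₁ = 29.5 °C = 302.6 K.
T₂ = 302.6 × (4770/268)^(0.3) = 717.9 K.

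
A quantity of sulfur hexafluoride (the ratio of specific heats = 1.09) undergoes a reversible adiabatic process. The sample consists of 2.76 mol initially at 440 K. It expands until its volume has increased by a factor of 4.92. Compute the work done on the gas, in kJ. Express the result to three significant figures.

W ≈ -15.0 kJ

For a reversible adiabat TV^(γ−1) is constant, so T₂ = T₁ (V₁/V₂)^(γ−1).
T₂ = 440 × (1/4.92)^(0.09) = 381.2 K.
Q = 0, so ΔU = W_on_gas = nCᵥΔT with Cᵥ = R/(γ−1) = 92.38 J/(mol·K).
ΔU = 2.76 × 92.38 × (381.2 − 440) = -14990 J.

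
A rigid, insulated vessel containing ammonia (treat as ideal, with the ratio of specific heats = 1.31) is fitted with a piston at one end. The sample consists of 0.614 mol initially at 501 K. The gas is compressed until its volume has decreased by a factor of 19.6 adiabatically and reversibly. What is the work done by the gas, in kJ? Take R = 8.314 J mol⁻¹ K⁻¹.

For a reversible adiabat TV^(γ−1) is constant, so T₂ = T₁ (V₁/V₂)^(γ−1).
T₂ = 501 × 19.6^(0.31) = 1260 K.
Q = 0, so ΔU = W_on_gas = nCᵥΔT with Cᵥ = R/(γ−1) = 26.82 J/(mol·K).
ΔU = 0.614 × 26.82 × (1260 − 501) = 12500 J.
Work done by the gas = −ΔU = -12500 J.

W ≈ -12.5 kJ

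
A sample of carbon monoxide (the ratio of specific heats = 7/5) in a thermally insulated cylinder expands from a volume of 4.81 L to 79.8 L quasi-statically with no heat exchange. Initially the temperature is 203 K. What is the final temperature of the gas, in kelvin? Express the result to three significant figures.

T₂ ≈ 66.0 K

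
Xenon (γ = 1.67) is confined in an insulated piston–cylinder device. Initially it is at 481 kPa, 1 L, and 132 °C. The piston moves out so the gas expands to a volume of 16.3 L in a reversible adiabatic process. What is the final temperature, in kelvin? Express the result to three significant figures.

T₂ ≈ 62.4 K

Adiabatic: T₁V₁^(γ−1) = T₂V₂^(γ−1) ⇒ T₂ = T₁ (V₁/V₂)^(γ−1).
T₁ = 132 °C = 405.1 K.
T₂ = 405.1 × (1/16.3)^(0.67) = 62.44 K.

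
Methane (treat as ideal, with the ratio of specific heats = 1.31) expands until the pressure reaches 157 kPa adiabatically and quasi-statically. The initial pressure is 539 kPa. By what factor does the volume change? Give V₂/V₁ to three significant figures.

V₂/V₁ ≈ 2.56

From PV^γ = const, V₂/V₁ = (P₁/P₂)^(1/γ).
V₂/V₁ = (539/157)^(0.763) = 2.564.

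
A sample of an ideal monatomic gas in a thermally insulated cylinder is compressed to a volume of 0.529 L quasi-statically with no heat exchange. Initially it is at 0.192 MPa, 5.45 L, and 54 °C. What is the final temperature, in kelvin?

Adiabatic: T₁V₁^(γ−1) = T₂V₂^(γ−1) ⇒ T₂ = T₁ (V₁/V₂)^(γ−1).
γ = 5/3 for a monatomic ideal gas.
T₁ = 54 °C = 327.1 K.
T₂ = 327.1 × (5.45/0.529)^(2/3) = 1549 K.

T₂ ≈ 1550 K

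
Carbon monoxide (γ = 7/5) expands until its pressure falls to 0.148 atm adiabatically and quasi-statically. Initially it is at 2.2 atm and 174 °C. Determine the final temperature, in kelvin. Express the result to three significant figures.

Along an adiabat T P^((1−γ)/γ) is constant, so T₂ = T₁ (P₂/P₁)^((γ−1)/γ).
T₁ = 174 °C = 447.1 K.
T₂ = 447.1 × (0.148/2.2)^(2/7) = 206.8 K.

T₂ ≈ 207 K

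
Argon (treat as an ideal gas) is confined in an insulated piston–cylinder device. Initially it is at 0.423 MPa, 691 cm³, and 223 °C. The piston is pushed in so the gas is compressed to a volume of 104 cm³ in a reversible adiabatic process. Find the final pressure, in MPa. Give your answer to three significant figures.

P₂ ≈ 9.93 MPa

Adiabatic: P₁V₁^γ = P₂V₂^γ ⇒ P₂ = P₁ (V₁/V₂)^γ.
γ = 5/3 for a monatomic ideal gas.
P₂ = 0.423 × (691/104)^(5/3) = 9.933 MPa.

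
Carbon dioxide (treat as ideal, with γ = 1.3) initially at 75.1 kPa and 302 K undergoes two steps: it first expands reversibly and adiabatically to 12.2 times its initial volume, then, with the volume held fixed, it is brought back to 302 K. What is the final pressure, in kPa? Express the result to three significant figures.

Adiabatic step (PV^γ = const): P₂ = 75.1×(1/12.2)^(1.3) = 2.907 kPa; T₂ = 302×(1/12.2)^(0.3) = 142.6 K.
Isochoric: P₃ = P₂(T₃/T₂) = 2.907 × (302/142.6) = 6.156 kPa.

P₃ ≈ 6.16 kPa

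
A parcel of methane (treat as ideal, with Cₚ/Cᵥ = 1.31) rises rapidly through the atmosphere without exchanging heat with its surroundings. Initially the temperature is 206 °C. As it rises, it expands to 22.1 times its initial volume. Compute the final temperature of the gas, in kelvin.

T₂ ≈ 184 K

For a reversible adiabat TV^(γ−1) is constant, so T₂ = T₁ (V₁/V₂)^(γ−1).
T₁ = 206 °C = 479.1 K.
T₂ = 479.1 × (1/22.1)^(0.31) = 183.5 K.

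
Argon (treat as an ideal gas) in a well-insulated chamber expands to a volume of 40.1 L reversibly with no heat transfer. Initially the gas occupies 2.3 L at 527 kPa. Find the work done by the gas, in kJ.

γ = 5/3 for a monatomic ideal gas.
P₂ = P₁(V₁/V₂)^γ = 527×(2.3/40.1)^(5/3) = 4.496 kPa.
For a reversible adiabat, W_by_gas = (P₁V₁ − P₂V₂)/(γ−1).
W_by = (527000×0.0023 − 4496×0.0401) / (2/3) = 1548 J.

W ≈ 1.55 kJ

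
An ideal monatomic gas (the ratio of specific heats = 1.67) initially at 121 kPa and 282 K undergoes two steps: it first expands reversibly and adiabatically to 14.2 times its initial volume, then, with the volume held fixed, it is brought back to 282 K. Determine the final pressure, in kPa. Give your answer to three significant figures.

P₃ ≈ 8.52 kPa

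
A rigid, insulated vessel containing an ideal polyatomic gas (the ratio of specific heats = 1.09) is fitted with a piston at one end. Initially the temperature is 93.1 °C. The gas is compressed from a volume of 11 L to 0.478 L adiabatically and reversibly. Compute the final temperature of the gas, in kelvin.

For a reversible adiabat TV^(γ−1) is constant, so T₂ = T₁ (V₁/V₂)^(γ−1).
T₁ = 93.1 °C = 366.2 K.
T₂ = 366.2 × (11/0.478)^(0.09) = 485.7 K.

T₂ ≈ 486 K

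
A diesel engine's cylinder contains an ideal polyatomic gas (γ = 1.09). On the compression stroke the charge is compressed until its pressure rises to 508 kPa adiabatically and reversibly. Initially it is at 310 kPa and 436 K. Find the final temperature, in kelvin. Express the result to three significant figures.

T₂ ≈ 454 K

Along an adiabat T P^((1−γ)/γ) is constant, so T₂ = T₁ (P₂/P₁)^((γ−1)/γ).
T₂ = 436 × (508/310)^(0.0826) = 454.1 K.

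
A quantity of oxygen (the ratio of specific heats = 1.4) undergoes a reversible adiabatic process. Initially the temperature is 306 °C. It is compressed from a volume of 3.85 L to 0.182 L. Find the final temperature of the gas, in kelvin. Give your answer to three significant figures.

T₂ ≈ 1960 K

Adiabatic: T₁V₁^(γ−1) = T₂V₂^(γ−1) ⇒ T₂ = T₁ (V₁/V₂)^(γ−1).
T₁ = 306 °C = 579.1 K.
T₂ = 579.1 × (3.85/0.182)^(0.4) = 1963 K.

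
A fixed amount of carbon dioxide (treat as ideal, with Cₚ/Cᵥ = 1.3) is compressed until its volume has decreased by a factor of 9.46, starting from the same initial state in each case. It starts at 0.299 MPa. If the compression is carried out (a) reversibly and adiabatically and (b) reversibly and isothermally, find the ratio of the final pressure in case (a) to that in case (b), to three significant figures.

Isothermal: P_b = P₁(V₁/V₂) = 0.299×9.46.
Adiabatic: P_a = P₁(V₁/V₂)^γ = 0.299×9.46^(1.3).
P_a/P_b = (V₁/V₂)^(γ−1) = 9.46^(0.3) = 1.962.

P_adiabatic / P_isothermal ≈ 1.96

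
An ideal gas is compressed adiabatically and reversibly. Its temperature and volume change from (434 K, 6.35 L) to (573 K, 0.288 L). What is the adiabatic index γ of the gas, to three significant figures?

TV^(γ−1) = const ⇒ γ − 1 = ln(T₂/T₁) / ln(V₁/V₂).
γ = 1 + ln(573/434) / ln(6.35/0.288) = 1.09.

γ ≈ 1.09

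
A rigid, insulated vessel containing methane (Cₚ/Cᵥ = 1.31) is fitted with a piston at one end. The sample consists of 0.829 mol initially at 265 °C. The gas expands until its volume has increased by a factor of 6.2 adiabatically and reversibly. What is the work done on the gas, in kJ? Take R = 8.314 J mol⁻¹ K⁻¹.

W ≈ -5.17 kJ

Adiabatic: T₁V₁^(γ−1) = T₂V₂^(γ−1) ⇒ T₂ = T₁ (V₁/V₂)^(γ−1).
T₁ = 265 °C = 538.1 K.
T₂ = 538.1 × (1/6.2)^(0.31) = 305.7 K.
Q = 0, so ΔU = W_on_gas = nCᵥΔT with Cᵥ = R/(γ−1) = 26.82 J/(mol·K).
ΔU = 0.829 × 26.82 × (305.7 − 538.1) = -5169 J.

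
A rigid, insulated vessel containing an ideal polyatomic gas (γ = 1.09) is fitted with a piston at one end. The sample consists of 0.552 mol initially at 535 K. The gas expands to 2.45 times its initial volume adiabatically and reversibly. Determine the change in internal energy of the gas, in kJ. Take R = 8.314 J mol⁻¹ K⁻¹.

For a reversible adiabat TV^(γ−1) is constant, so T₂ = T₁ (V₁/V₂)^(γ−1).
T₂ = 535 × (1/2.45)^(0.09) = 493.5 K.
Q = 0, so ΔU = W_on_gas = nCᵥΔT with Cᵥ = R/(γ−1) = 92.38 J/(mol·K).
ΔU = 0.552 × 92.38 × (493.5 − 535) = -2114 J.

ΔU ≈ -2.11 kJ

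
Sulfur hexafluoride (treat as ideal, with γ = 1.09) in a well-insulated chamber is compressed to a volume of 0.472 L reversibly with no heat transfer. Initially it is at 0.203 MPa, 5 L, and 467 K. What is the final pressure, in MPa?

P₂ ≈ 2.66 MPa

Since PV^γ is constant along a reversible adiabat, P₂ = P₁ (V₁/V₂)^γ.
P₂ = 0.203 × (5/0.472)^(1.09) = 2.659 MPa.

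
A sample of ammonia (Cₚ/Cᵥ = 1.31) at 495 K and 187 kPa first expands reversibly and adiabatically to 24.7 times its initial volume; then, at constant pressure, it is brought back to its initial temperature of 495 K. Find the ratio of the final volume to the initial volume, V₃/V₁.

Adiabatic step: V₂/V₁ = 24.7; T₂ = T₁·(1/24.7)^(0.31) = 183.2 K.
Isobaric step: V₃/V₂ = T₃/T₂ = 495/183.2.
V₃/V₁ = (V₂/V₁)(V₃/V₂) = 24.7 × (495/183.2) = 66.75.

V₃/V₁ ≈ 66.7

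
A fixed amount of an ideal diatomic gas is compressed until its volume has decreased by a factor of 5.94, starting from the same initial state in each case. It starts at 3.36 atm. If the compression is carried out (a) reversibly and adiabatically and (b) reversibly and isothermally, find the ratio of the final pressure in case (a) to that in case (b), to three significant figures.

P_adiabatic / P_isothermal ≈ 2.04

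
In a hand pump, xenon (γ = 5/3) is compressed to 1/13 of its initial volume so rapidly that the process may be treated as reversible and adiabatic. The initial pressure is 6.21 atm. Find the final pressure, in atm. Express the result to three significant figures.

Since PV^γ is constant along a reversible adiabat, P₂ = P₁ (V₁/V₂)^γ.
P₂ = 6.21 × 13^(5/3) = 446.3 atm.

P₂ ≈ 446 atm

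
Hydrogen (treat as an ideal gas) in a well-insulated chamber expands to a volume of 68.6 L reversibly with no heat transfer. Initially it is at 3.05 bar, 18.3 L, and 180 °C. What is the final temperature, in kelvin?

T₂ ≈ 267 K

Adiabatic: T₁V₁^(γ−1) = T₂V₂^(γ−1) ⇒ T₂ = T₁ (V₁/V₂)^(γ−1).
γ = 7/5 for a diatomic ideal gas.
T₁ = 180 °C = 453.1 K.
T₂ = 453.1 × (18.3/68.6)^(2/5) = 267.1 K.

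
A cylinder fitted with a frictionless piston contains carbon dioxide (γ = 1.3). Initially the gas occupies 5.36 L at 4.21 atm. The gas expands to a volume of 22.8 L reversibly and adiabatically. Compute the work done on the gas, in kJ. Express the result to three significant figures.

P₂ = P₁(V₁/V₂)^γ = 4.21×(5.36/22.8)^(1.3) = 0.641 atm.
For a reversible adiabat, W_by_gas = (P₁V₁ − P₂V₂)/(γ−1).
W_by = (426600×0.00536 − 64950×0.0228) / (0.3) = 2685 J.
W_on_gas = −W_by = -2685 J.

W ≈ -2.69 kJ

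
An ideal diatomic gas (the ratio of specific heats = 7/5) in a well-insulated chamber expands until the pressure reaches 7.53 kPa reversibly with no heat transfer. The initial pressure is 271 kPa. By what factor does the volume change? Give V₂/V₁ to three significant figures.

V₂/V₁ ≈ 12.9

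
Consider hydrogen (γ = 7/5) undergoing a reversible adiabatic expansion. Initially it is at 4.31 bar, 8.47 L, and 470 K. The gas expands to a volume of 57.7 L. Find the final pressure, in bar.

Since PV^γ is constant along a reversible adiabat, P₂ = P₁ (V₁/V₂)^γ.
P₂ = 4.31 × (8.47/57.7)^(7/5) = 0.2937 bar.

P₂ ≈ 0.294 bar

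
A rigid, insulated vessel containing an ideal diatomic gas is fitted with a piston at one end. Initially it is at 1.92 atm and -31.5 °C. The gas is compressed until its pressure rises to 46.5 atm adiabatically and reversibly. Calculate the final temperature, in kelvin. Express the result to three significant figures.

Adiabatic: T₂/T₁ = (P₂/P₁)^((γ−1)/γ).
For a diatomic ideal gas γ = 7/5, so (γ−1)/γ = 2/7.
T₁ = -31.5 °C = 241.6 K.
T₂ = 241.6 × (46.5/1.92)^(2/7) = 600.7 K.

T₂ ≈ 601 K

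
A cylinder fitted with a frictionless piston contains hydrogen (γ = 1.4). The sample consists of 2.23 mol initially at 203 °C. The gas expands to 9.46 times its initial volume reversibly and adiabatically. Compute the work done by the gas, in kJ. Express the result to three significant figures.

Adiabatic: T₁V₁^(γ−1) = T₂V₂^(γ−1) ⇒ T₂ = T₁ (V₁/V₂)^(γ−1).
T₁ = 203 °C = 476.1 K.
T₂ = 476.1 × (1/9.46)^(0.4) = 193.8 K.
Q = 0, so ΔU = W_on_gas = nCᵥΔT with Cᵥ = R/(γ−1) = 20.79 J/(mol·K).
ΔU = 2.23 × 20.79 × (193.8 − 476.1) = -13090 J.
Work done by the gas = −ΔU = 13090 J.

W ≈ 13.1 kJ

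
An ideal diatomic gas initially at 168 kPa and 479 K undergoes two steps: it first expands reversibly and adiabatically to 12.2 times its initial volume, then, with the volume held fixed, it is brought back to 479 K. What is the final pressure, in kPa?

P₃ ≈ 13.8 kPa

For a diatomic ideal gas γ = 7/5.
Adiabatic step (PV^γ = const): P₂ = 168×(1/12.2)^(7/5) = 5.063 kPa; T₂ = 479×(1/12.2)^(2/5) = 176.1 K.
Isochoric: P₃ = P₂(T₃/T₂) = 5.063 × (479/176.1) = 13.77 kPa.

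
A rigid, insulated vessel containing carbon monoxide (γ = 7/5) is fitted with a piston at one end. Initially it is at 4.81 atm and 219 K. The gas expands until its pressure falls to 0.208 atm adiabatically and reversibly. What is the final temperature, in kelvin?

T₂ ≈ 89.3 K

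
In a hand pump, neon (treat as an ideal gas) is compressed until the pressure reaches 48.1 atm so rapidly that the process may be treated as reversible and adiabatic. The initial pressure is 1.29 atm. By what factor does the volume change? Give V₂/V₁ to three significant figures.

From PV^γ = const, V₂/V₁ = (P₁/P₂)^(1/γ).
For a monatomic ideal gas γ = 5/3.
V₂/V₁ = (1.29/48.1)^(3/5) = 0.114.

V₂/V₁ ≈ 0.114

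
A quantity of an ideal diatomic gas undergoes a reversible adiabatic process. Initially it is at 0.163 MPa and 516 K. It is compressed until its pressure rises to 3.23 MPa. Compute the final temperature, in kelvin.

T₂ ≈ 1210 K

Along an adiabat T P^((1−γ)/γ) is constant, so T₂ = T₁ (P₂/P₁)^((γ−1)/γ).
For a diatomic ideal gas γ = 7/5, so (γ−1)/γ = 2/7.
T₂ = 516 × (3.23/0.163)^(2/7) = 1211 K.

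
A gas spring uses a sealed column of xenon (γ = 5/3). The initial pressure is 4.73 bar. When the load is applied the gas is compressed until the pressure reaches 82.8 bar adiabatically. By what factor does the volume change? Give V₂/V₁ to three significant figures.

From PV^γ = const, V₂/V₁ = (P₁/P₂)^(1/γ).
V₂/V₁ = (4.73/82.8)^(3/5) = 0.1795.

V₂/V₁ ≈ 0.180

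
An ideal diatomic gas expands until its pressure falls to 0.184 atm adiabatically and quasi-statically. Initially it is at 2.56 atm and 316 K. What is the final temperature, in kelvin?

Along an adiabat T P^((1−γ)/γ) is constant, so T₂ = T₁ (P₂/P₁)^((γ−1)/γ).
For a diatomic ideal gas γ = 7/5, so (γ−1)/γ = 2/7.
T₂ = 316 × (0.184/2.56)^(2/7) = 148.9 K.

T₂ ≈ 149 K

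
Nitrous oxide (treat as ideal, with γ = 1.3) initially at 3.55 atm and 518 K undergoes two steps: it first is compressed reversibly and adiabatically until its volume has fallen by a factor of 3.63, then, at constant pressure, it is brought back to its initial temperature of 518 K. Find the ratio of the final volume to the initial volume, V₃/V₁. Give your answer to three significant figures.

Adiabatic step: V₂/V₁ = 0.2755; T₂ = T₁·3.63^(0.3) = 762.6 K.
Isobaric step: V₃/V₂ = T₃/T₂ = 518/762.6.
V₃/V₁ = (V₂/V₁)(V₃/V₂) = 0.2755 × (518/762.6) = 0.1871.

V₃/V₁ ≈ 0.187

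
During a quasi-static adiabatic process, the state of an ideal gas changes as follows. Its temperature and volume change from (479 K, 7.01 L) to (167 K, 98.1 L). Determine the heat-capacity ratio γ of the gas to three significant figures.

γ ≈ 1.40

TV^(γ−1) = const ⇒ γ − 1 = ln(T₂/T₁) / ln(V₁/V₂).
γ = 1 + ln(167/479) / ln(7.01/98.1) = 1.399.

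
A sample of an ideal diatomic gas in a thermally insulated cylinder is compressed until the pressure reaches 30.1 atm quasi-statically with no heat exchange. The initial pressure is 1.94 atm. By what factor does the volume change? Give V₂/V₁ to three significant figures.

V₂/V₁ ≈ 0.141

From PV^γ = const, V₂/V₁ = (P₁/P₂)^(1/γ).
For a diatomic ideal gas γ = 7/5.
V₂/V₁ = (1.94/30.1)^(5/7) = 0.1411.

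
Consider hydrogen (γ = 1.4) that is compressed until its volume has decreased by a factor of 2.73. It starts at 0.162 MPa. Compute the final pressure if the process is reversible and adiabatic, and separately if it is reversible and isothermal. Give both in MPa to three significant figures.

Isothermal: P₂ = P₁(V₁/V₂) = 0.162×2.73 = 0.4423 MPa.
Adiabatic: P₂ = P₁(V₁/V₂)^γ = 0.162×2.73^(1.4) = 0.6609 MPa.

adiabatic: 0.661 MPa; isothermal: 0.442 MPa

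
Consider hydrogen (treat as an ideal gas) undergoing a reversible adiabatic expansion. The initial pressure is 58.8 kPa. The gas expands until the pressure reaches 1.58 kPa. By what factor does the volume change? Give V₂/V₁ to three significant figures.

V₂/V₁ ≈ 13.2

From PV^γ = const, V₂/V₁ = (P₁/P₂)^(1/γ).
For a diatomic ideal gas γ = 7/5.
V₂/V₁ = (58.8/1.58)^(5/7) = 13.24.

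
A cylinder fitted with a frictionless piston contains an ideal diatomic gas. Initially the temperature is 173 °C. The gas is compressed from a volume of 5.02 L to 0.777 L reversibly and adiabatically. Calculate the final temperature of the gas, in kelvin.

Adiabatic: T₁V₁^(γ−1) = T₂V₂^(γ−1) ⇒ T₂ = T₁ (V₁/V₂)^(γ−1).
For a diatomic ideal gas γ = 7/5, so γ−1 = 2/5.
T₁ = 173 °C = 446.1 K.
T₂ = 446.1 × (5.02/0.777)^(2/5) = 941 K.

T₂ ≈ 941 K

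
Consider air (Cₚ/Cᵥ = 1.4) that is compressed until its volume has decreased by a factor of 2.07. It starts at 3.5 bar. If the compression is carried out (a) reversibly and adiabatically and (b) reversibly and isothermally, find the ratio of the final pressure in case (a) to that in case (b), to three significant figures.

Isothermal: P_b = P₁(V₁/V₂) = 3.5×2.07.
Adiabatic: P_a = P₁(V₁/V₂)^γ = 3.5×2.07^(1.4).
P_a/P_b = (V₁/V₂)^(γ−1) = 2.07^(0.4) = 1.338.

P_adiabatic / P_isothermal ≈ 1.34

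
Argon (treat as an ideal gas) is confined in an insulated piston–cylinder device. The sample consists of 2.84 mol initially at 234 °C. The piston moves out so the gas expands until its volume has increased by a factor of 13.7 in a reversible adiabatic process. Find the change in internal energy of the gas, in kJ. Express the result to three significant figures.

ΔU ≈ -14.8 kJ

Adiabatic: T₁V₁^(γ−1) = T₂V₂^(γ−1) ⇒ T₂ = T₁ (V₁/V₂)^(γ−1).
γ = 5/3 for a monatomic ideal gas, so γ−1 = 2/3.
T₁ = 234 °C = 507.1 K.
T₂ = 507.1 × (1/13.7)^(2/3) = 88.58 K.
Q = 0, so ΔU = W_on_gas = nCᵥΔT with Cᵥ = R/(γ−1) = 12.47 J/(mol·K).
ΔU = 2.84 × 12.47 × (88.58 − 507.1) = -14820 J.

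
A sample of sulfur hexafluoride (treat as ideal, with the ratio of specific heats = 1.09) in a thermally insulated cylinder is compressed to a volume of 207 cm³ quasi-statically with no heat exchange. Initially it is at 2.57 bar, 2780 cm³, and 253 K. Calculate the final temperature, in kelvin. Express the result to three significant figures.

T₂ ≈ 320 K

For a reversible adiabat TV^(γ−1) is constant, so T₂ = T₁ (V₁/V₂)^(γ−1).
T₂ = 253 × (2780/207)^(0.09) = 319.6 K.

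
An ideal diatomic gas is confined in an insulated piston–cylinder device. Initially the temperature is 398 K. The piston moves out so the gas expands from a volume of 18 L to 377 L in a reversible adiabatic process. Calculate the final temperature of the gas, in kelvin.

T₂ ≈ 118 K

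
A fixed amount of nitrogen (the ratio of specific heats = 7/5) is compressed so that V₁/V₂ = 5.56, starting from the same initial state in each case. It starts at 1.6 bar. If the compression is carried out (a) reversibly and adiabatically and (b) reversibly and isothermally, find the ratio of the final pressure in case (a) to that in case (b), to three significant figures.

Isothermal: P_b = P₁(V₁/V₂) = 1.6×5.56.
Adiabatic: P_a = P₁(V₁/V₂)^γ = 1.6×5.56^(7/5).
P_a/P_b = (V₁/V₂)^(γ−1) = 5.56^(2/5) = 1.986.

P_adiabatic / P_isothermal ≈ 1.99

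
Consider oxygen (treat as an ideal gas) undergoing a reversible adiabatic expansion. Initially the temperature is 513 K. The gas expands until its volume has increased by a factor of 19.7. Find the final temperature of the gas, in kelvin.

T₂ ≈ 156 K

For a reversible adiabat TV^(γ−1) is constant, so T₂ = T₁ (V₁/V₂)^(γ−1).
For a diatomic ideal gas γ = 7/5, so γ−1 = 2/5.
T₂ = 513 × (1/19.7)^(2/5) = 155.7 K.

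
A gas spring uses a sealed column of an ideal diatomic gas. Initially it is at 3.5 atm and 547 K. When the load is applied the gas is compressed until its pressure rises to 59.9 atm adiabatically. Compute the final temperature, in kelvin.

T₂ ≈ 1230 K

Adiabatic: T₂/T₁ = (P₂/P₁)^((γ−1)/γ).
For a diatomic ideal gas γ = 7/5, so (γ−1)/γ = 2/7.
T₂ = 547 × (59.9/3.5)^(2/7) = 1231 K.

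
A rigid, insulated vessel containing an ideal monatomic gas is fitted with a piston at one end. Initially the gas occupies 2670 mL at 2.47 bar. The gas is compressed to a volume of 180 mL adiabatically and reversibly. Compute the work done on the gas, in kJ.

γ = 5/3 for a monatomic ideal gas.
P₂ = P₁(V₁/V₂)^γ = 2.47×(2670/180)^(5/3) = 221.2 bar.
For a reversible adiabat, W_by_gas = (P₁V₁ − P₂V₂)/(γ−1).
W_by = (247000×0.00267 − 2.212×10^7×0.00018) / (2/3) = -4983 J.
W_on_gas = −W_by = 4983 J.

W ≈ 4.98 kJ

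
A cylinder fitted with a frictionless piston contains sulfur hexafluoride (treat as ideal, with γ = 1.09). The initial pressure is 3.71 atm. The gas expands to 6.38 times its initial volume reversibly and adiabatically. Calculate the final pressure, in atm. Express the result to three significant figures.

Adiabatic: P₁V₁^γ = P₂V₂^γ ⇒ P₂ = P₁ (V₁/V₂)^γ.
P₂ = 3.71 × (1/6.38)^(1.09) = 0.4922 atm.

P₂ ≈ 0.492 atm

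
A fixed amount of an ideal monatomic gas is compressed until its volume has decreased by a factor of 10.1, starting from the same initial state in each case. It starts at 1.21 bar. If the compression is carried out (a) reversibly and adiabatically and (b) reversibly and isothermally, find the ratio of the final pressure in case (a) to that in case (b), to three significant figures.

P_adiabatic / P_isothermal ≈ 4.67

For a monatomic ideal gas γ = 5/3.
Isothermal: P_b = P₁(V₁/V₂) = 1.21×10.1.
Adiabatic: P_a = P₁(V₁/V₂)^γ = 1.21×10.1^(5/3).
P_a/P_b = (V₁/V₂)^(γ−1) = 10.1^(2/3) = 4.672.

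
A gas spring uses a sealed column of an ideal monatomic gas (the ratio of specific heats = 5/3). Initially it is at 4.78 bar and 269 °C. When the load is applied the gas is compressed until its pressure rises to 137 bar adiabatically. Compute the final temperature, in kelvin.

T₂ ≈ 2080 K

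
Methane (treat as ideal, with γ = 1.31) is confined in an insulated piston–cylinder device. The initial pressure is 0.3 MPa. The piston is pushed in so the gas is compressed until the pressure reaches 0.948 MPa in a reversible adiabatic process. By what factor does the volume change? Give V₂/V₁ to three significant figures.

V₂/V₁ ≈ 0.415

From PV^γ = const, V₂/V₁ = (P₁/P₂)^(1/γ).
V₂/V₁ = (0.3/0.948)^(0.763) = 0.4155.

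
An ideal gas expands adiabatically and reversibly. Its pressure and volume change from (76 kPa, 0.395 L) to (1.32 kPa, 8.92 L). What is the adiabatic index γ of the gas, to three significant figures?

γ ≈ 1.30

PV^γ = const ⇒ γ = ln(P₂/P₁) / ln(V₁/V₂).
γ = ln(1.32/76) / ln(0.395/8.92) = 1.3.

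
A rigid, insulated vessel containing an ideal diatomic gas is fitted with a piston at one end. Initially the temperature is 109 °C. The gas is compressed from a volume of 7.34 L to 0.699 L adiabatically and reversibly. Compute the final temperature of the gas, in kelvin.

T₂ ≈ 979 K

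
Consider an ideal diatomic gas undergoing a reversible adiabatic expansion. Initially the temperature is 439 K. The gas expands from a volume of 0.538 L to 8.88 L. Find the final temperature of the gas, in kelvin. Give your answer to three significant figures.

Adiabatic: T₁V₁^(γ−1) = T₂V₂^(γ−1) ⇒ T₂ = T₁ (V₁/V₂)^(γ−1).
For a diatomic ideal gas γ = 7/5, so γ−1 = 2/5.
T₂ = 439 × (0.538/8.88)^(2/5) = 143 K.

T₂ ≈ 143 K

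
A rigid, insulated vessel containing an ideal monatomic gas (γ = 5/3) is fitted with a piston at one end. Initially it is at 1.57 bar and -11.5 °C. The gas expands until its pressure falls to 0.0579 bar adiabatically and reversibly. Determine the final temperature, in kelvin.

Along an adiabat T P^((1−γ)/γ) is constant, so T₂ = T₁ (P₂/P₁)^((γ−1)/γ).
T₁ = -11.5 °C = 261.6 K.
T₂ = 261.6 × (0.0579/1.57)^(2/5) = 69.89 K.

T₂ ≈ 69.9 K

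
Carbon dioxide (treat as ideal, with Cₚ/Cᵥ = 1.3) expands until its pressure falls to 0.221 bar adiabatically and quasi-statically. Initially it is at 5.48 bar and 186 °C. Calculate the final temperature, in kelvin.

T₂ ≈ 219 K

Along an adiabat T P^((1−γ)/γ) is constant, so T₂ = T₁ (P₂/P₁)^((γ−1)/γ).
T₁ = 186 °C = 459.1 K.
T₂ = 459.1 × (0.221/5.48)^(0.231) = 218.9 K.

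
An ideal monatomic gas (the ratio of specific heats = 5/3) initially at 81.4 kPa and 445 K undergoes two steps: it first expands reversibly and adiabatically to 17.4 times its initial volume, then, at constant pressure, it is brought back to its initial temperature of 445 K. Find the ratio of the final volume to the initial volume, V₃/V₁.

Adiabatic step: V₂/V₁ = 17.4; T₂ = T₁·(1/17.4)^(2/3) = 66.27 K.
Isobaric step: V₃/V₂ = T₃/T₂ = 445/66.27.
V₃/V₁ = (V₂/V₁)(V₃/V₂) = 17.4 × (445/66.27) = 116.8.

V₃/V₁ ≈ 117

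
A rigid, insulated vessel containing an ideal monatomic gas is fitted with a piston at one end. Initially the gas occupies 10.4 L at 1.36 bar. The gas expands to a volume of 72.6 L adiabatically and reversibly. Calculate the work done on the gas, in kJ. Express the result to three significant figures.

γ = 5/3 for a monatomic ideal gas.
P₂ = P₁(V₁/V₂)^γ = 1.36×(10.4/72.6)^(5/3) = 0.05334 bar.
For a reversible adiabat, W_by_gas = (P₁V₁ − P₂V₂)/(γ−1).
W_by = (136000×0.0104 − 5334×0.0726) / (2/3) = 1541 J.
W_on_gas = −W_by = -1541 J.

W ≈ -1.54 kJ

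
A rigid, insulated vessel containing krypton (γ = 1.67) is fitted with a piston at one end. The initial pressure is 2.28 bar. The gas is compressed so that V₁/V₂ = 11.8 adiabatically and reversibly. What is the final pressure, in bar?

Adiabatic: P₁V₁^γ = P₂V₂^γ ⇒ P₂ = P₁ (V₁/V₂)^γ.
P₂ = 2.28 × 11.8^(1.67) = 140.6 bar.

P₂ ≈ 141 bar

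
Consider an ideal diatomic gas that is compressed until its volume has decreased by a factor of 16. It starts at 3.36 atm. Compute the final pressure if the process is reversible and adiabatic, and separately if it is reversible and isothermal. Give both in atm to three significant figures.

For a diatomic ideal gas γ = 7/5.
Isothermal: P₂ = P₁(V₁/V₂) = 3.36×16 = 53.76 atm.
Adiabatic: P₂ = P₁(V₁/V₂)^γ = 3.36×16^(7/5) = 163 atm.

adiabatic: 163 atm; isothermal: 53.8 atm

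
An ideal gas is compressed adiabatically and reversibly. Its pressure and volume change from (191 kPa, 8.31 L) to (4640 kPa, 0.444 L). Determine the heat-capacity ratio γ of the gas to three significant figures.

γ ≈ 1.09

PV^γ = const ⇒ γ = ln(P₂/P₁) / ln(V₁/V₂).
γ = ln(4640/191) / ln(8.31/0.444) = 1.089.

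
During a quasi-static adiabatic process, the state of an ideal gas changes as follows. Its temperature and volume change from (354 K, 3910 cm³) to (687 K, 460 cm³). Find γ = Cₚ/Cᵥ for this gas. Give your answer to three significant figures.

TV^(γ−1) = const ⇒ γ − 1 = ln(T₂/T₁) / ln(V₁/V₂).
γ = 1 + ln(687/354) / ln(3910/460) = 1.31.

γ ≈ 1.31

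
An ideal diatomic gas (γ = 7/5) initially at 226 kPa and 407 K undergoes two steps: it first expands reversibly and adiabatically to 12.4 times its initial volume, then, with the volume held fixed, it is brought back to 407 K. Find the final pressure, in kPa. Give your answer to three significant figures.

P₃ ≈ 18.2 kPa

Adiabatic step (PV^γ = const): P₂ = 226×(1/12.4)^(7/5) = 6.658 kPa; T₂ = 407×(1/12.4)^(2/5) = 148.7 K.
Isochoric: P₃ = P₂(T₃/T₂) = 6.658 × (407/148.7) = 18.23 kPa.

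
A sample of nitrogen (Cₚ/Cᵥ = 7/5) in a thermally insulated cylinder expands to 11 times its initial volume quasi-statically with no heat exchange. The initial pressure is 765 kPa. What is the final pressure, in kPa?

P₂ ≈ 26.7 kPa

Adiabatic: P₁V₁^γ = P₂V₂^γ ⇒ P₂ = P₁ (V₁/V₂)^γ.
P₂ = 765 × (1/11)^(7/5) = 26.65 kPa.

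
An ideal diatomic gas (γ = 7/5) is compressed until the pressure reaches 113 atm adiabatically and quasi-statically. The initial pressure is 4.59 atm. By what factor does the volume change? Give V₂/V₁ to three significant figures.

V₂/V₁ ≈ 0.101

From PV^γ = const, V₂/V₁ = (P₁/P₂)^(1/γ).
V₂/V₁ = (4.59/113)^(5/7) = 0.1014.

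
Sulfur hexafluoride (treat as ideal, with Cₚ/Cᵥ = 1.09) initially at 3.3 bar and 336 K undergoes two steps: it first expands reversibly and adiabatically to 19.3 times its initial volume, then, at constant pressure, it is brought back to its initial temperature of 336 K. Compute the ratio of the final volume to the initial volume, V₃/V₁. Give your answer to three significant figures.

V₃/V₁ ≈ 25.2

Adiabatic step: V₂/V₁ = 19.3; T₂ = T₁·(1/19.3)^(0.09) = 257.4 K.
Isobaric step: V₃/V₂ = T₃/T₂ = 336/257.4.
V₃/V₁ = (V₂/V₁)(V₃/V₂) = 19.3 × (336/257.4) = 25.19.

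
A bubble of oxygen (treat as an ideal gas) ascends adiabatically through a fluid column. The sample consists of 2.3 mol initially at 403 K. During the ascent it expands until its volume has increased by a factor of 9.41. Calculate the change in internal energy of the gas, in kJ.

ΔU ≈ -11.4 kJ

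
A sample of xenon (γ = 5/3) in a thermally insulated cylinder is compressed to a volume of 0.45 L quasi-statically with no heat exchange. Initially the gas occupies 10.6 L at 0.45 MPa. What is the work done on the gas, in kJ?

W ≈ 51.6 kJ

P₂ = P₁(V₁/V₂)^γ = 0.45×(10.6/0.45)^(5/3) = 87.1 MPa.
For a reversible adiabat, W_by_gas = (P₁V₁ − P₂V₂)/(γ−1).
W_by = (450000×0.0106 − 8.71×10^7×0.00045) / (2/3) = -51640 J.
W_on_gas = −W_by = 51640 J.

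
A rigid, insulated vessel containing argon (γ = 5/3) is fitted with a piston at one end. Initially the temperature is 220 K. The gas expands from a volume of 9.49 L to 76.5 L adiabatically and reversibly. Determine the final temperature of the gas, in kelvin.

Adiabatic: T₁V₁^(γ−1) = T₂V₂^(γ−1) ⇒ T₂ = T₁ (V₁/V₂)^(γ−1).
T₂ = 220 × (9.49/76.5)^(2/3) = 54.72 K.

T₂ ≈ 54.7 K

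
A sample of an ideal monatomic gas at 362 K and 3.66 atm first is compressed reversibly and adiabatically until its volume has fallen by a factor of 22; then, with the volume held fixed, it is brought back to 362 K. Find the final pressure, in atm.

P₃ ≈ 80.5 atm

For a monatomic ideal gas γ = 5/3.
Adiabatic step (PV^γ = const): P₂ = 3.66×22^(5/3) = 632.2 atm; T₂ = 362×22^(2/3) = 2842 K.
Isochoric: P₃ = P₂(T₃/T₂) = 632.2 × (362/2842) = 80.52 atm.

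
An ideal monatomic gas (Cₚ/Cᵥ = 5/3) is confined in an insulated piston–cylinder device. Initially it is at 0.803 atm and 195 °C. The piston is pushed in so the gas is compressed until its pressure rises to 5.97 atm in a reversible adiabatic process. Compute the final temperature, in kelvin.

Along an adiabat T P^((1−γ)/γ) is constant, so T₂ = T₁ (P₂/P₁)^((γ−1)/γ).
T₁ = 195 °C = 468.1 K.
T₂ = 468.1 × (5.97/0.803)^(2/5) = 1044 K.

T₂ ≈ 1040 K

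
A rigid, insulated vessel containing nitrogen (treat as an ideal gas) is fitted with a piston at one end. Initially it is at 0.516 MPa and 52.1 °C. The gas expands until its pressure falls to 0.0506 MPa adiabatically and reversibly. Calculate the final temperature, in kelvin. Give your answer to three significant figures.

T₂ ≈ 168 K

Along an adiabat T P^((1−γ)/γ) is constant, so T₂ = T₁ (P₂/P₁)^((γ−1)/γ).
For a diatomic ideal gas γ = 7/5, so (γ−1)/γ = 2/7.
T₁ = 52.1 °C = 325.2 K.
T₂ = 325.2 × (0.0506/0.516)^(2/7) = 167.5 K.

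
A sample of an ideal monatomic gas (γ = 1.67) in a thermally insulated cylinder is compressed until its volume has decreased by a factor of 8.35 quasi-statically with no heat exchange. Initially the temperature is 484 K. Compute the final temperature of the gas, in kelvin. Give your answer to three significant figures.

T₂ ≈ 2010 K

Adiabatic: T₁V₁^(γ−1) = T₂V₂^(γ−1) ⇒ T₂ = T₁ (V₁/V₂)^(γ−1).
T₂ = 484 × 8.35^(0.67) = 2006 K.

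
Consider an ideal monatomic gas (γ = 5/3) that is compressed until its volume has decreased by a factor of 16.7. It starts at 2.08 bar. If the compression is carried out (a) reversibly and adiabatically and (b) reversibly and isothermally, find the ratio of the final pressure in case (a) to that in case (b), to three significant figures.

P_adiabatic / P_isothermal ≈ 6.53

Isothermal: P_b = P₁(V₁/V₂) = 2.08×16.7.
Adiabatic: P_a = P₁(V₁/V₂)^γ = 2.08×16.7^(5/3).
P_a/P_b = (V₁/V₂)^(γ−1) = 16.7^(2/3) = 6.533.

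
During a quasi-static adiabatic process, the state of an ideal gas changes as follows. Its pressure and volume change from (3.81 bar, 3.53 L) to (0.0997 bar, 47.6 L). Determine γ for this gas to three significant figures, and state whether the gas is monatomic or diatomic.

PV^γ = const ⇒ γ = ln(P₂/P₁) / ln(V₁/V₂).
γ = ln(0.0997/3.81) / ln(3.53/47.6) = 1.4.
γ ≈ 1.40 is close to 7/5, so the gas is diatomic.

γ ≈ 1.40; diatomic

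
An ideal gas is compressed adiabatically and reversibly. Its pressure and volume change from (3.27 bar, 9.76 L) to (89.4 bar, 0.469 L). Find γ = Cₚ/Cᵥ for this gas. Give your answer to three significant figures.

γ ≈ 1.09

PV^γ = const ⇒ γ = ln(P₂/P₁) / ln(V₁/V₂).
γ = ln(89.4/3.27) / ln(9.76/0.469) = 1.09.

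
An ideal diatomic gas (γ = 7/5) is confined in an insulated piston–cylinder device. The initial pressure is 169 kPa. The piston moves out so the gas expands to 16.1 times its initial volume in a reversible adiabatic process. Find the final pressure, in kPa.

Adiabatic: P₁V₁^γ = P₂V₂^γ ⇒ P₂ = P₁ (V₁/V₂)^γ.
P₂ = 169 × (1/16.1)^(7/5) = 3.454 kPa.

P₂ ≈ 3.45 kPa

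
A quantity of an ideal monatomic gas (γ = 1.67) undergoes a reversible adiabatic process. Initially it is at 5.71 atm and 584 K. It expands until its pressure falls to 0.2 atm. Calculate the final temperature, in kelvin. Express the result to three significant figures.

T₂ ≈ 152 K

Along an adiabat T P^((1−γ)/γ) is constant, so T₂ = T₁ (P₂/P₁)^((γ−1)/γ).
T₂ = 584 × (0.2/5.71)^(0.401) = 152.2 K.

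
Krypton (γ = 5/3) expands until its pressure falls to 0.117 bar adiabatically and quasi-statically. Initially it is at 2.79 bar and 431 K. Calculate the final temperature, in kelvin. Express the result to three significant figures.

T₂ ≈ 121 K

Along an adiabat T P^((1−γ)/γ) is constant, so T₂ = T₁ (P₂/P₁)^((γ−1)/γ).
T₂ = 431 × (0.117/2.79)^(2/5) = 121.2 K.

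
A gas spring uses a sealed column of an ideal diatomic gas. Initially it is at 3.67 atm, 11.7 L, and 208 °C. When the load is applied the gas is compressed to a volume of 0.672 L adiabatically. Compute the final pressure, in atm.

P₂ ≈ 200 atm

Adiabatic: P₁V₁^γ = P₂V₂^γ ⇒ P₂ = P₁ (V₁/V₂)^γ.
γ = 7/5 for a diatomic ideal gas.
P₂ = 3.67 × (11.7/0.672)^(7/5) = 200.4 atm.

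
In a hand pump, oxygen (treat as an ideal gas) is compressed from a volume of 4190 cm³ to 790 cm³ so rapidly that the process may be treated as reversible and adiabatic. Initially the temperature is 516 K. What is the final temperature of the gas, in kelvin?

T₂ ≈ 1010 K

Adiabatic: T₁V₁^(γ−1) = T₂V₂^(γ−1) ⇒ T₂ = T₁ (V₁/V₂)^(γ−1).
For a diatomic ideal gas γ = 7/5, so γ−1 = 2/5.
T₂ = 516 × (4190/790)^(2/5) = 1006 K.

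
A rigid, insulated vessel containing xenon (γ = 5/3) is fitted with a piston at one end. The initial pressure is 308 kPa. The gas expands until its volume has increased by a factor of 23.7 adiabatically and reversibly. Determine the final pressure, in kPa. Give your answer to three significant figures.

Adiabatic: P₁V₁^γ = P₂V₂^γ ⇒ P₂ = P₁ (V₁/V₂)^γ.
P₂ = 308 × (1/23.7)^(5/3) = 1.575 kPa.

P₂ ≈ 1.58 kPa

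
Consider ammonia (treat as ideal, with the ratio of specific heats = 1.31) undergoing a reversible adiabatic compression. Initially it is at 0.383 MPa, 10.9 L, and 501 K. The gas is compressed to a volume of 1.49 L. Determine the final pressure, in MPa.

Since PV^γ is constant along a reversible adiabat, P₂ = P₁ (V₁/V₂)^γ.
P₂ = 0.383 × (10.9/1.49)^(1.31) = 5.192 MPa.

P₂ ≈ 5.19 MPa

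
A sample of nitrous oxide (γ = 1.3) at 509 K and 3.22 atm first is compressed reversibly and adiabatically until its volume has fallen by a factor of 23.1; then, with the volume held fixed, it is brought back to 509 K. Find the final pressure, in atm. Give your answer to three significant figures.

P₃ ≈ 74.4 atm

Adiabatic step (PV^γ = const): P₂ = 3.22×23.1^(1.3) = 190.8 atm; T₂ = 509×23.1^(0.3) = 1306 K.
Isochoric: P₃ = P₂(T₃/T₂) = 190.8 × (509/1306) = 74.38 atm.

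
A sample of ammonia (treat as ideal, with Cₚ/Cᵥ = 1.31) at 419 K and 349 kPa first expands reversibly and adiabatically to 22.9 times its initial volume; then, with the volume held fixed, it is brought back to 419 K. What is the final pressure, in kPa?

P₃ ≈ 15.2 kPa

Adiabatic step (PV^γ = const): P₂ = 349×(1/22.9)^(1.31) = 5.774 kPa; T₂ = 419×(1/22.9)^(0.31) = 158.7 K.
Isochoric: P₃ = P₂(T₃/T₂) = 5.774 × (419/158.7) = 15.24 kPa.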